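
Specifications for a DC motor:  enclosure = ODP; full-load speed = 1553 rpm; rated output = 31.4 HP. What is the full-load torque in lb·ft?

106 lb·ft

P_out = 31.4 × 746 = 23424 W
ω = 2π × 1553/60 = 162.6 rad/s
τ = P_out/ω = 23424/162.6 = 144.1 N·m
In lb·ft: 144.1/1.356 = 106 lb·ft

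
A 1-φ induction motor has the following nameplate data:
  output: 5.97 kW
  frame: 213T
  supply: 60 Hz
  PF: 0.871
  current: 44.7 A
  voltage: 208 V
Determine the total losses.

2130 W

P_in = V·I·cosφ = 208×44.7×0.871 = 8098 W
P_out = 5970 W
Losses = P_in − P_out = 8098 − 5970 = 2128 W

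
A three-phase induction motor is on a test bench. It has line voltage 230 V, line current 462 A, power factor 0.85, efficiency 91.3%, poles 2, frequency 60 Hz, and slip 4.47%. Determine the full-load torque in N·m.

397 N·m

P_in = √3·V·I·cosφ = 1.732 × 230 × 462 × 0.85 = 156436 W
P_out = η·P_in = 0.913 × 156436 = 142826 W
n_s = 120×60/2 = 3600 rpm; n = 3600×(1−0.0447) = 3439 rpm
ω = 2π×3439/60 = 360.1 rad/s
τ = P_out/ω = 142826/360.1 = 397 N·m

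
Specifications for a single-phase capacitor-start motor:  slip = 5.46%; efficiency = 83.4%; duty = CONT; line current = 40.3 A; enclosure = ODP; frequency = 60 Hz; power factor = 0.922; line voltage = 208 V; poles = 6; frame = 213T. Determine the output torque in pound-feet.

P_in = V·I·cosφ = 208 × 40.3 × 0.922 = 7729 W
P_out = η·P_in = 0.834 × 7729 = 6446 W
n_s = 120×60/6 = 1200 rpm; n = 1200×(1−0.0546) = 1134 rpm
ω = 2π×1134/60 = 118.8 rad/s
τ = P_out/ω = 6446/118.8 = 54.26 N·m
In lb·ft: 54.26/1.356 = 40 lb·ft

40 lb·ft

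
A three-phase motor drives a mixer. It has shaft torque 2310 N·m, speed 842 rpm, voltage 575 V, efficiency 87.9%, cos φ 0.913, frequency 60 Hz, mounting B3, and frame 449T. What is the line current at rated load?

255 A

ω = 2π×842/60 = 88.17 rad/s; P_out = τω = 2310 × 88.17 = 203673 W
P_in = P_out / η = 203673 / 0.879 = 231710 W
I_L = P_in / (√3·V_L·cosφ) = 231710 / (1.732 × 575 × 0.913) = 255 A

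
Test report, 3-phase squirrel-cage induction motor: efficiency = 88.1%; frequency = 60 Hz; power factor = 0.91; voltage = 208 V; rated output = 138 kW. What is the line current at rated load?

478 A

P_out = 138 kW = 138000 W
P_in = P_out / η = 138000 / 0.881 = 156640 W
I_L = P_in / (√3·V_L·cosφ) = 156640 / (1.732 × 208 × 0.91) = 478 A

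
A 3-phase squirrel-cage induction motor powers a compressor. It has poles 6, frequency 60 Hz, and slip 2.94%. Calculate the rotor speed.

n_s = 120f/p = 120×60/6 = 1200 rpm
n = n_s(1 − s) = 1200 × (1 − 0.0294) = 1165 rpm

1165 rpm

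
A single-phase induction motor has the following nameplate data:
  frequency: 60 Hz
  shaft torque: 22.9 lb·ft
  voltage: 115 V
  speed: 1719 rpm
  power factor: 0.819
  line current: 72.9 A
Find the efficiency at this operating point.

81.4 %

τ = 22.9 lb·ft × 1.356 = 31.05 N·m
ω = 2π × 1719/60 = 180 rad/s; P_out = τω = 31.05 × 180 = 5589 W
P_in = V·I·cosφ = 115 × 72.9 × 0.819 = 6866 W
η = P_out / P_in = 5589 / 6866 = 0.814 = 81.4%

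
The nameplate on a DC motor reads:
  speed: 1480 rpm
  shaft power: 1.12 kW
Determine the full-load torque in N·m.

7.23 N·m

ω = 2π × 1480/60 = 155 rad/s
τ = P/ω = 1120/155 = 7.23 N·m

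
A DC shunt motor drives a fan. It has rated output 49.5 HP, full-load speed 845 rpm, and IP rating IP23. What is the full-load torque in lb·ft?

308 lb·ft

P_out = 49.5 × 746 = 36927 W
ω = 2π × 845/60 = 88.49 rad/s
τ = P_out/ω = 36927/88.49 = 417.3 N·m
In lb·ft: 417.3/1.356 = 308 lb·ft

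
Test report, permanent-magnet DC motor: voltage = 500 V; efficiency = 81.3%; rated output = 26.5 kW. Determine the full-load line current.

65.2 A

P_out = 26.5 kW = 26500 W
P_in = P_out / η = 26500 / 0.813 = 32595 W
I = P_in / V = 32595 / 500 = 65.2 A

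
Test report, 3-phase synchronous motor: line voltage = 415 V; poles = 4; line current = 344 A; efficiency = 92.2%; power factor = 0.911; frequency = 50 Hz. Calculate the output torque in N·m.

P_in = √3·V·I·cosφ = 1.732 × 415 × 344 × 0.911 = 225254 W
P_out = η·P_in = 0.922 × 225254 = 207684 W
n = n_s = 120×50/4 = 1500 rpm (synchronous)
ω = 2π×1500/60 = 157.1 rad/s
τ = P_out/ω = 207684/157.1 = 1320 N·m

1320 N·m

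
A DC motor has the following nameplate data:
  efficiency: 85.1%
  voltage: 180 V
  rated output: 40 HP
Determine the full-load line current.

P_out = 40 × 746 = 29840 W
P_in = P_out / η = 29840 / 0.851 = 35065 W
I = P_in / V = 35065 / 180 = 195 A

195 A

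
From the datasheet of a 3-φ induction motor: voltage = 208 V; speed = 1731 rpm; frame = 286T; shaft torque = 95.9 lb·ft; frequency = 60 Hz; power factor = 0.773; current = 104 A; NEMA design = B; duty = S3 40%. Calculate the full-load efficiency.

τ = 95.9 lb·ft × 1.356 = 130 N·m
ω = 2π × 1731/60 = 181.3 rad/s; P_out = τω = 130 × 181.3 = 23569 W
P_in = √3·V_L·I_L·cosφ = 1.732 × 208 × 104 × 0.773 = 28962 W
η = P_out / P_in = 23569 / 28962 = 0.814 = 81.4%

81.4 %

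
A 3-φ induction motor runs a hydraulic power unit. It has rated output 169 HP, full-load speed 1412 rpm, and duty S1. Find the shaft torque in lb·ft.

629 lb·ft

P_out = 169 × 746 = 126074 W
ω = 2π × 1412/60 = 147.9 rad/s
τ = P_out/ω = 126074/147.9 = 852.4 N·m
In lb·ft: 852.4/1.356 = 629 lb·ft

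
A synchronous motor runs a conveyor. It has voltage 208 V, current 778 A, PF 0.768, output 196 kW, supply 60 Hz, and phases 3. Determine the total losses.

19300 W

P_in = √3·V·I·cosφ = 1.732×208×778×0.768 = 215254 W
P_out = 196000 W
Losses = P_in − P_out = 215254 − 196000 = 19254 W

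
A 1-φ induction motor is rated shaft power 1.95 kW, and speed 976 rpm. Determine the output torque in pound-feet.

ω = 2π × 976/60 = 102.2 rad/s
τ = P/ω = 1950/102.2 = 19.08 N·m
In lb·ft: 19.08/1.356 = 14.1 lb·ft

14.1 lb·ft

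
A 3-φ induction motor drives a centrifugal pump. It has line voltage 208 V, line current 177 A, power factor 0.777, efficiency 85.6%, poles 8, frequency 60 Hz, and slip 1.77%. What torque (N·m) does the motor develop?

458 N·m

P_in = √3·V·I·cosφ = 1.732 × 208 × 177 × 0.777 = 49546 W
P_out = η·P_in = 0.856 × 49546 = 42411 W
n_s = 120×60/8 = 900 rpm; n = 900×(1−0.0177) = 884 rpm
ω = 2π×884/60 = 92.57 rad/s
τ = P_out/ω = 42411/92.57 = 458 N·m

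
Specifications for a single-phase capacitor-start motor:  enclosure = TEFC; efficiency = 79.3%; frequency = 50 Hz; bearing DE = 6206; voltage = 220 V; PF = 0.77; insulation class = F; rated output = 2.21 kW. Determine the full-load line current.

P_out = 2.21 kW = 2210 W
P_in = P_out / η = 2210 / 0.793 = 2787 W
I = P_in / (V·cosφ) = 2787 / (220 × 0.77) = 16.5 A

16.5 A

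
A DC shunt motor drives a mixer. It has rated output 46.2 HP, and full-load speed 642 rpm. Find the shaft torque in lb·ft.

378 lb·ft

P_out = 46.2 × 746 = 34465 W
ω = 2π × 642/60 = 67.23 rad/s
τ = P_out/ω = 34465/67.23 = 512.6 N·m
In lb·ft: 512.6/1.356 = 378 lb·ft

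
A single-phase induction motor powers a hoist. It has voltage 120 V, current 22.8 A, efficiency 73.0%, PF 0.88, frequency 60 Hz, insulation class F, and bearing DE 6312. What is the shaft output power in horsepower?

P_in = V·I·cosφ = 120 × 22.8 × 0.88 = 2408 W
P_out = η·P_in = 0.73 × 2408 = 1758 W
= 1758/746 = 2.36 HP

2.36 HP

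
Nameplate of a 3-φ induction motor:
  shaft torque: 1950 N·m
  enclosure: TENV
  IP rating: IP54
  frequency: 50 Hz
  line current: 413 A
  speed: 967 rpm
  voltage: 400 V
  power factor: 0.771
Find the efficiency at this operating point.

ω = 2π × 967/60 = 101.3 rad/s; P_out = τω = 1950 × 101.3 = 197535 W
P_in = √3·V_L·I_L·cosφ = 1.732 × 400 × 413 × 0.771 = 220603 W
η = P_out / P_in = 197535 / 220603 = 0.895 = 89.5%

89.5 %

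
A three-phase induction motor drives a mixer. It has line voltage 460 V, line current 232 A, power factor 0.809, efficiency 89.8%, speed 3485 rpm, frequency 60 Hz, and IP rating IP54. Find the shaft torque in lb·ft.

271 lb·ft

P_in = √3·V·I·cosφ = 1.732 × 460 × 232 × 0.809 = 149535 W
P_out = η·P_in = 0.898 × 149535 = 134282 W
n = 3485 rpm
ω = 2π×3485/60 = 364.9 rad/s
τ = P_out/ω = 134282/364.9 = 368 N·m
In lb·ft: 368/1.356 = 271 lb·ft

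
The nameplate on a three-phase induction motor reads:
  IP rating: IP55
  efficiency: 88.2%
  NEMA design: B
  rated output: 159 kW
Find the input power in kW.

180 kW

P_out = 159000 W
P_in = P_out/η = 159000/0.882 = 180272 W = 180 kW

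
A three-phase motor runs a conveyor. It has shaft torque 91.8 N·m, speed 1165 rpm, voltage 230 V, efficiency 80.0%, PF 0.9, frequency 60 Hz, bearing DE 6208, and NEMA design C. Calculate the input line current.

39 A

ω = 2π×1165/60 = 122 rad/s; P_out = τω = 91.8 × 122 = 11200 W
P_in = P_out / η = 11200 / 0.800 = 14000 W
I_L = P_in / (√3·V_L·cosφ) = 14000 / (1.732 × 230 × 0.9) = 39 A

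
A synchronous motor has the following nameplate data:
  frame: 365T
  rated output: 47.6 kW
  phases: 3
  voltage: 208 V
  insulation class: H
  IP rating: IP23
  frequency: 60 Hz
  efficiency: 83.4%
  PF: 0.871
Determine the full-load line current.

P_out = 47.6 kW = 47600 W
P_in = P_out / η = 47600 / 0.834 = 57074 W
I_L = P_in / (√3·V_L·cosφ) = 57074 / (1.732 × 208 × 0.871) = 182 A

182 A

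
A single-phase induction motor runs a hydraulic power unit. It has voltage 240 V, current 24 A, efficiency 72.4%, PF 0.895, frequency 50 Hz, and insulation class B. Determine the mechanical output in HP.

5 HP

P_in = V·I·cosφ = 240 × 24 × 0.895 = 5155 W
P_out = η·P_in = 0.724 × 5155 = 3732 W
= 3732/746 = 5 HP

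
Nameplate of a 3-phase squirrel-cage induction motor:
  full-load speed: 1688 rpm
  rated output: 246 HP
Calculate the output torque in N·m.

P_out = 246 × 746 = 183516 W
ω = 2π × 1688/60 = 176.8 rad/s
τ = P_out/ω = 183516/176.8 = 1040 N·m

1040 N·m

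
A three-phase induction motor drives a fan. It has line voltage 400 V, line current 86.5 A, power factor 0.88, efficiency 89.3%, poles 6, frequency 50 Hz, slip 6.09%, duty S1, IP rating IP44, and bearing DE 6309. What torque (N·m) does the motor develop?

479 N·m

P_in = √3·V·I·cosφ = 1.732 × 400 × 86.5 × 0.88 = 52736 W
P_out = η·P_in = 0.893 × 52736 = 47093 W
n_s = 120×50/6 = 1000 rpm; n = 1000×(1−0.0609) = 939 rpm
ω = 2π×939/60 = 98.33 rad/s
τ = P_out/ω = 47093/98.33 = 479 N·m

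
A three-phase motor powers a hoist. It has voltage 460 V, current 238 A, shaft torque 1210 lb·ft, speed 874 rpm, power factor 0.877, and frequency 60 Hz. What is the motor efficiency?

τ = 1210 lb·ft × 1.356 = 1641 N·m
ω = 2π × 874/60 = 91.53 rad/s; P_out = τω = 1641 × 91.53 = 150201 W
P_in = √3·V_L·I_L·cosφ = 1.732 × 460 × 238 × 0.877 = 166296 W
η = P_out / P_in = 150201 / 166296 = 0.903 = 90.3%

90.3 %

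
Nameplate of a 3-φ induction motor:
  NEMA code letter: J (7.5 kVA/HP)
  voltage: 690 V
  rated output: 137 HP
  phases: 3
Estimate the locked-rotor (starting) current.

860 A

S_LR = 7.5 × 137 = 1027.5 kVA
I_LR = S_LR/(√3·V_L) = 1027500/(1.732×690) = 860 A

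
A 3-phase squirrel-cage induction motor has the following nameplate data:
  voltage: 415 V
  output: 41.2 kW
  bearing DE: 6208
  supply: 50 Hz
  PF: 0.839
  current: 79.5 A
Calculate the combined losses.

6740 W

P_in = √3·V·I·cosφ = 1.732×415×79.5×0.839 = 47943 W
P_out = 41200 W
Losses = P_in − P_out = 47943 − 41200 = 6743 W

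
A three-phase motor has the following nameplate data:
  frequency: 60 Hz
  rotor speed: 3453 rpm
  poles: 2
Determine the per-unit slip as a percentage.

4.08 %

n_s = 120f/p = 120×60/2 = 3600 rpm
s = (n_s − n)/n_s = (3600 − 3453)/3600 = 0.0408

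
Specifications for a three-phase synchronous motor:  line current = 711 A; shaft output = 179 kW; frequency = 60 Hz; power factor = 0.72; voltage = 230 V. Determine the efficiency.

P_out = 179 kW = 179000 W
P_in = √3·V_L·I_L·cosφ = 1.732 × 230 × 711 × 0.72 = 203928 W
η = P_out / P_in = 179000 / 203928 = 0.878 = 87.8%

87.8 %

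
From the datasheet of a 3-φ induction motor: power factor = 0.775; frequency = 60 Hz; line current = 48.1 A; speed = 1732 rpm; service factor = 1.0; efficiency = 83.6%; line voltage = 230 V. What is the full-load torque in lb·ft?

50.5 lb·ft

P_in = √3·V·I·cosφ = 1.732 × 230 × 48.1 × 0.775 = 14850 W
P_out = η·P_in = 0.836 × 14850 = 12415 W
n = 1732 rpm
ω = 2π×1732/60 = 181.4 rad/s
τ = P_out/ω = 12415/181.4 = 68.44 N·m
In lb·ft: 68.44/1.356 = 50.5 lb·ft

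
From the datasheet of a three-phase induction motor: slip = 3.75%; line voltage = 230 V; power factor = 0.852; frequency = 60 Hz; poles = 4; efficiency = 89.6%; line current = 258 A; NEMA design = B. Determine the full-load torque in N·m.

P_in = √3·V·I·cosφ = 1.732 × 230 × 258 × 0.852 = 87566 W
P_out = η·P_in = 0.896 × 87566 = 78459 W
n_s = 120×60/4 = 1800 rpm; n = 1800×(1−0.0375) = 1733 rpm
ω = 2π×1733/60 = 181.5 rad/s
τ = P_out/ω = 78459/181.5 = 432 N·m

432 N·m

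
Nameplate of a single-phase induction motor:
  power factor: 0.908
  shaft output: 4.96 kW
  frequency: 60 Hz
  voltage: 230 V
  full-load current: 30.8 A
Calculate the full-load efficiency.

77.1 %

P_out = 4.96 kW = 4960 W
P_in = V·I·cosφ = 230 × 30.8 × 0.908 = 6432 W
η = P_out / P_in = 4960 / 6432 = 0.771 = 77.1%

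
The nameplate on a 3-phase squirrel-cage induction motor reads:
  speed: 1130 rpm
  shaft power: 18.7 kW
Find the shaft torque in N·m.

158 N·m

ω = 2π × 1130/60 = 118.3 rad/s
τ = P/ω = 18700/118.3 = 158 N·m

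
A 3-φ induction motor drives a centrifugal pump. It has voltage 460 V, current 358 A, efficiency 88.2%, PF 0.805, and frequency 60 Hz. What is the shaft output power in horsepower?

P_in = √3·V·I·cosφ = 1.732 × 460 × 358 × 0.805 = 229607 W
P_out = η·P_in = 0.882 × 229607 = 202513 W
= 202513/746 = 271 HP

271 HP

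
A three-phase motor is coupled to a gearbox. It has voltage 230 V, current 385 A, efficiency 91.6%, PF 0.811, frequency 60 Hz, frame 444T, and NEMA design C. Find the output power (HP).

P_in = √3·V·I·cosφ = 1.732 × 230 × 385 × 0.811 = 124382 W
P_out = η·P_in = 0.916 × 124382 = 113934 W
= 113934/746 = 153 HP

153 HP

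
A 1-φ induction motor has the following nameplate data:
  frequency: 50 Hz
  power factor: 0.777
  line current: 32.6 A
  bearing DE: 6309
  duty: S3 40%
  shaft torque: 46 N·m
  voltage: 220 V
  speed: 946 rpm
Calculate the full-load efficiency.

ω = 2π × 946/60 = 99.06 rad/s; P_out = τω = 46 × 99.06 = 4557 W
P_in = V·I·cosφ = 220 × 32.6 × 0.777 = 5573 W
η = P_out / P_in = 4557 / 5573 = 0.818 = 81.8%

81.8 %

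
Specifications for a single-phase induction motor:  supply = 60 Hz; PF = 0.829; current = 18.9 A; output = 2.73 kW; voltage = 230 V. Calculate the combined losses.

874 W

P_in = V·I·cosφ = 230×18.9×0.829 = 3604 W
P_out = 2730 W
Losses = P_in − P_out = 3604 − 2730 = 874 W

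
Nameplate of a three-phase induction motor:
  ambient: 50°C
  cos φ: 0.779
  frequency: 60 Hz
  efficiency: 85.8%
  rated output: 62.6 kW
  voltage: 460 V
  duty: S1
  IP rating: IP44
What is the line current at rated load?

P_out = 62.6 kW = 62600 W
P_in = P_out / η = 62600 / 0.858 = 72960 W
I_L = P_in / (√3·V_L·cosφ) = 72960 / (1.732 × 460 × 0.779) = 118 A

118 A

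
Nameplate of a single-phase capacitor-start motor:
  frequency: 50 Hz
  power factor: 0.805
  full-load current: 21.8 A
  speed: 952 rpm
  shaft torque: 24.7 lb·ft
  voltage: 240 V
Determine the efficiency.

τ = 24.7 lb·ft × 1.356 = 33.49 N·m
ω = 2π × 952/60 = 99.69 rad/s; P_out = τω = 33.49 × 99.69 = 3339 W
P_in = V·I·cosφ = 240 × 21.8 × 0.805 = 4212 W
η = P_out / P_in = 3339 / 4212 = 0.793 = 79.3%

79.3 %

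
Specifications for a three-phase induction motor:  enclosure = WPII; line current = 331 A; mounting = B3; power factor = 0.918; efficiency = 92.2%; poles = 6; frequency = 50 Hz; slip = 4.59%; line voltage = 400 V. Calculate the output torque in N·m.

1940 N·m

P_in = √3·V·I·cosφ = 1.732 × 400 × 331 × 0.918 = 210513 W
P_out = η·P_in = 0.922 × 210513 = 194093 W
n_s = 120×50/6 = 1000 rpm; n = 1000×(1−0.0459) = 954 rpm
ω = 2π×954/60 = 99.9 rad/s
τ = P_out/ω = 194093/99.9 = 1940 N·m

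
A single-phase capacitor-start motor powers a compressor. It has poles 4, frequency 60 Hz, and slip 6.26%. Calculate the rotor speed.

1687 rpm

n_s = 120f/p = 120×60/4 = 1800 rpm
n = n_s(1 − s) = 1800 × (1 − 0.0626) = 1687 rpm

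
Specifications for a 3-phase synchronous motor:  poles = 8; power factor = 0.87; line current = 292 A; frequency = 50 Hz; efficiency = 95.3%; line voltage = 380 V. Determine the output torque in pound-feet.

P_in = √3·V·I·cosφ = 1.732 × 380 × 292 × 0.87 = 167199 W
P_out = η·P_in = 0.953 × 167199 = 159341 W
n = n_s = 120×50/8 = 750 rpm (synchronous)
ω = 2π×750/60 = 78.54 rad/s
τ = P_out/ω = 159341/78.54 = 2029 N·m
In lb·ft: 2029/1.356 = 1500 lb·ft

1500 lb·ft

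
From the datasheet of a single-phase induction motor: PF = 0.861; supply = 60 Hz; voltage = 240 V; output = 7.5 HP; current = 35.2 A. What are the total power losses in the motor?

1.68 kW

P_in = V·I·cosφ = 240×35.2×0.861 = 7274 W
P_out = 7.5×746 = 5595 W
Losses = P_in − P_out = 7274 − 5595 = 1679 W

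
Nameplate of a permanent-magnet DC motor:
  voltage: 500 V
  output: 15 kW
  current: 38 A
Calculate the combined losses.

4 kW

P_in = V·I = 500×38 = 19000 W
P_out = 15000 W
Losses = P_in − P_out = 19000 − 15000 = 4000 W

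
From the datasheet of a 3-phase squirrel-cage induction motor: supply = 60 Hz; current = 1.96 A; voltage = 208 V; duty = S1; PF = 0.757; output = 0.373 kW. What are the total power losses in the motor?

162 W

P_in = √3·V·I·cosφ = 1.732×208×1.96×0.757 = 535 W
P_out = 373 W
Losses = P_in − P_out = 535 − 373 = 162 W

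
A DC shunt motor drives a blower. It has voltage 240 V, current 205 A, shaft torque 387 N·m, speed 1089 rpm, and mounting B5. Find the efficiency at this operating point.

89.7 %

ω = 2π × 1089/60 = 114 rad/s; P_out = τω = 387 × 114 = 44118 W
P_in = V·I = 240 × 205 = 49200 W
η = P_out / P_in = 44118 / 49200 = 0.897 = 89.7%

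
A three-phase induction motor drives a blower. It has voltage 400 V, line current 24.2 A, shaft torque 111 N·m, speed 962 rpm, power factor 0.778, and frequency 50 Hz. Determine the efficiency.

ω = 2π × 962/60 = 100.7 rad/s; P_out = τω = 111 × 100.7 = 11178 W
P_in = √3·V_L·I_L·cosφ = 1.732 × 400 × 24.2 × 0.778 = 13044 W
η = P_out / P_in = 11178 / 13044 = 0.857 = 85.7%

85.7 %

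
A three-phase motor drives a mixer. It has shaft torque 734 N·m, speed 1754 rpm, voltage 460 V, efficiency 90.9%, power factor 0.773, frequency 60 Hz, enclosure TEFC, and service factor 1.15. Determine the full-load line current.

241 A

ω = 2π×1754/60 = 183.7 rad/s; P_out = τω = 734 × 183.7 = 134836 W
P_in = P_out / η = 134836 / 0.909 = 148334 W
I_L = P_in / (√3·V_L·cosφ) = 148334 / (1.732 × 460 × 0.773) = 241 A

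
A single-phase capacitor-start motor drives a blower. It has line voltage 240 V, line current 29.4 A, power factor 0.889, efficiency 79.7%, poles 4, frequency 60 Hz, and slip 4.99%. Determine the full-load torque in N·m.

27.9 N·m

P_in = V·I·cosφ = 240 × 29.4 × 0.889 = 6273 W
P_out = η·P_in = 0.797 × 6273 = 5000 W
n_s = 120×60/4 = 1800 rpm; n = 1800×(1−0.0499) = 1710 rpm
ω = 2π×1710/60 = 179.1 rad/s
τ = P_out/ω = 5000/179.1 = 27.9 N·m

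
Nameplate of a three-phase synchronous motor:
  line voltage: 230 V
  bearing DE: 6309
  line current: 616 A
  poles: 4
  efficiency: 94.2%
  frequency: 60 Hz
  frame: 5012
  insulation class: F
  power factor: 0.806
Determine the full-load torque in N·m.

P_in = √3·V·I·cosφ = 1.732 × 230 × 616 × 0.806 = 197784 W
P_out = η·P_in = 0.942 × 197784 = 186313 W
n = n_s = 120×60/4 = 1800 rpm (synchronous)
ω = 2π×1800/60 = 188.5 rad/s
τ = P_out/ω = 186313/188.5 = 988 N·m

988 N·m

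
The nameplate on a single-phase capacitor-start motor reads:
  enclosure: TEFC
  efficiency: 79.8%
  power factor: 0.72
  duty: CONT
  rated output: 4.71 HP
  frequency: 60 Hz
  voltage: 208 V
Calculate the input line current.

29.4 A

P_out = 4.71 × 746 = 3514 W
P_in = P_out / η = 3514 / 0.798 = 4404 W
I = P_in / (V·cosφ) = 4404 / (208 × 0.72) = 29.4 A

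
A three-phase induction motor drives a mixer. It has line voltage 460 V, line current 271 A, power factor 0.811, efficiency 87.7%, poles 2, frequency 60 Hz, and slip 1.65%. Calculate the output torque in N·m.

414 N·m

P_in = √3·V·I·cosφ = 1.732 × 460 × 271 × 0.811 = 175104 W
P_out = η·P_in = 0.877 × 175104 = 153566 W
n_s = 120×60/2 = 3600 rpm; n = 3600×(1−0.0165) = 3541 rpm
ω = 2π×3541/60 = 370.8 rad/s
τ = P_out/ω = 153566/370.8 = 414 N·m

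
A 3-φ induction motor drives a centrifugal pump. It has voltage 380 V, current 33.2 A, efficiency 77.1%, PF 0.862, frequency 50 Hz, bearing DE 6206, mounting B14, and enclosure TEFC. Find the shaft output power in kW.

P_in = √3·V·I·cosφ = 1.732 × 380 × 33.2 × 0.862 = 18835 W
P_out = η·P_in = 0.771 × 18835 = 14522 W

14.5 kW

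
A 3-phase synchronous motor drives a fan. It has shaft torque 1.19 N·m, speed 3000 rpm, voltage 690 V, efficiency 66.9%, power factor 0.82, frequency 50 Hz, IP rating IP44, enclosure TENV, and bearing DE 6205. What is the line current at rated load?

ω = 2π×3000/60 = 314.2 rad/s; P_out = τω = 1.19 × 314.2 = 374 W
P_in = P_out / η = 374 / 0.669 = 559 W
I_L = P_in / (√3·V_L·cosφ) = 559 / (1.732 × 690 × 0.82) = 0.57 A

0.57 A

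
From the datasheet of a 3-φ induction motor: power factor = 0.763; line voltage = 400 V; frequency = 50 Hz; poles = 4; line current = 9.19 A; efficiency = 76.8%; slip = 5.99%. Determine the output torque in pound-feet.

18.6 lb·ft

P_in = √3·V·I·cosφ = 1.732 × 400 × 9.19 × 0.763 = 4858 W
P_out = η·P_in = 0.768 × 4858 = 3731 W
n_s = 120×50/4 = 1500 rpm; n = 1500×(1−0.0599) = 1410 rpm
ω = 2π×1410/60 = 147.7 rad/s
τ = P_out/ω = 3731/147.7 = 25.26 N·m
In lb·ft: 25.26/1.356 = 18.6 lb·ft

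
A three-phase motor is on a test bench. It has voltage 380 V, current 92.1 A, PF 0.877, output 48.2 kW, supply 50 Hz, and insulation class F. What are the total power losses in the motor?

4960 W

P_in = √3·V·I·cosφ = 1.732×380×92.1×0.877 = 53161 W
P_out = 48200 W
Losses = P_in − P_out = 53161 − 48200 = 4961 W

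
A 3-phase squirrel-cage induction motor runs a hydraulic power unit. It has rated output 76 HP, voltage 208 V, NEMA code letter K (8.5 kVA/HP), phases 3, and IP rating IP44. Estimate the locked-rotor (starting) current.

S_LR = 8.5 × 76 = 646 kVA
I_LR = S_LR/(√3·V_L) = 646000/(1.732×208) = 1790 A

1790 A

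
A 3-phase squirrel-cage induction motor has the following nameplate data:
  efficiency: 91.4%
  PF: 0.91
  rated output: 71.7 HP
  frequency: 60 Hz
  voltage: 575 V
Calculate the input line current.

64.6 A

P_out = 71.7 × 746 = 53488 W
P_in = P_out / η = 53488 / 0.914 = 58521 W
I_L = P_in / (√3·V_L·cosφ) = 58521 / (1.732 × 575 × 0.91) = 64.6 A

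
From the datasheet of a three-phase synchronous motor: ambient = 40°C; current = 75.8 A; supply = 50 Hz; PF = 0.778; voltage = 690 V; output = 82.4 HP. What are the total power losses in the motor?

P_in = √3·V·I·cosφ = 1.732×690×75.8×0.778 = 70477 W
P_out = 82.4×746 = 61470 W
Losses = P_in − P_out = 70477 − 61470 = 9007 W

9010 W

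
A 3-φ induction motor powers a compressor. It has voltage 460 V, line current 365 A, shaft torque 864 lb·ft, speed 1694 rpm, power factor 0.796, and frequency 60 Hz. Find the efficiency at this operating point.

τ = 864 lb·ft × 1.356 = 1172 N·m
ω = 2π × 1694/60 = 177.4 rad/s; P_out = τω = 1172 × 177.4 = 207913 W
P_in = √3·V_L·I_L·cosφ = 1.732 × 460 × 365 × 0.796 = 231479 W
η = P_out / P_in = 207913 / 231479 = 0.898 = 89.8%

89.8 %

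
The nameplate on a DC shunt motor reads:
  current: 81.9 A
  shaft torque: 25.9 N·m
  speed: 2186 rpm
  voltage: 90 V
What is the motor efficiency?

ω = 2π × 2186/60 = 228.9 rad/s; P_out = τω = 25.9 × 228.9 = 5929 W
P_in = V·I = 90 × 81.9 = 7371 W
η = P_out / P_in = 5929 / 7371 = 0.804 = 80.4%

80.4 %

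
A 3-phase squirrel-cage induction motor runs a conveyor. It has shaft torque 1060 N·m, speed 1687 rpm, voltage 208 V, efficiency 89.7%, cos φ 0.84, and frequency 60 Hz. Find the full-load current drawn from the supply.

ω = 2π×1687/60 = 176.7 rad/s; P_out = τω = 1060 × 176.7 = 187302 W
P_in = P_out / η = 187302 / 0.897 = 208809 W
I_L = P_in / (√3·V_L·cosφ) = 208809 / (1.732 × 208 × 0.84) = 690 A

690 A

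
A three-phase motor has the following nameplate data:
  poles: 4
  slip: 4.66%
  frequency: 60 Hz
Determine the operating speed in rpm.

1716 rpm

n_s = 120f/p = 120×60/4 = 1800 rpm
n = n_s(1 − s) = 1800 × (1 − 0.0466) = 1716 rpm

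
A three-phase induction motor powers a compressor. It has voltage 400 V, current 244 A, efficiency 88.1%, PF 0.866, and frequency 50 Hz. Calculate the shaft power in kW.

129 kW

P_in = √3·V·I·cosφ = 1.732 × 400 × 244 × 0.866 = 146391 W
P_out = η·P_in = 0.881 × 146391 = 128970 W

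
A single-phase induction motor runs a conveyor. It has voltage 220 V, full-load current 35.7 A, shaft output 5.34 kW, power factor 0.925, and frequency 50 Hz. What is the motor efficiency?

P_out = 5.34 kW = 5340 W
P_in = V·I·cosφ = 220 × 35.7 × 0.925 = 7265 W
η = P_out / P_in = 5340 / 7265 = 0.735 = 73.5%

73.5 %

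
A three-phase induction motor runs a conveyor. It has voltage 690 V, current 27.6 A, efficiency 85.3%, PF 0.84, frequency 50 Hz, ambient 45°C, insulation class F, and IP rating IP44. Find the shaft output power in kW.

23.6 kW

P_in = √3·V·I·cosφ = 1.732 × 690 × 27.6 × 0.84 = 27707 W
P_out = η·P_in = 0.853 × 27707 = 23634 W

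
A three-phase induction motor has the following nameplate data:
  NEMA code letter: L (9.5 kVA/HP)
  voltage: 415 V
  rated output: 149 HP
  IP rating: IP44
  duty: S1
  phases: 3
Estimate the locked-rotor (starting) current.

S_LR = 9.5 × 149 = 1415.5 kVA
I_LR = S_LR/(√3·V_L) = 1415500/(1.732×415) = 1970 A

1970 A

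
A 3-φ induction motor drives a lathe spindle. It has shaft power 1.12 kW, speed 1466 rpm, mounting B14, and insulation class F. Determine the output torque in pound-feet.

5.38 lb·ft

ω = 2π × 1466/60 = 153.5 rad/s
τ = P/ω = 1120/153.5 = 7.296 N·m
In lb·ft: 7.296/1.356 = 5.38 lb·ft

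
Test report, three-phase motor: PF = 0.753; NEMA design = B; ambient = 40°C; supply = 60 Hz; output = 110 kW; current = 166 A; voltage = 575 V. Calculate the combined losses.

14.5 kW

P_in = √3·V·I·cosφ = 1.732×575×166×0.753 = 124486 W
P_out = 110000 W
Losses = P_in − P_out = 124486 − 110000 = 14486 W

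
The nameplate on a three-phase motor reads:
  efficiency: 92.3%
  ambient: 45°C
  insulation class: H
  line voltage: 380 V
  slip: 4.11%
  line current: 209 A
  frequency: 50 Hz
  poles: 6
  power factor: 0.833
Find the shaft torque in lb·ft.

777 lb·ft

P_in = √3·V·I·cosφ = 1.732 × 380 × 209 × 0.833 = 114584 W
P_out = η·P_in = 0.923 × 114584 = 105761 W
n_s = 120×50/6 = 1000 rpm; n = 1000×(1−0.0411) = 959 rpm
ω = 2π×959/60 = 100.4 rad/s
τ = P_out/ω = 105761/100.4 = 1053 N·m
In lb·ft: 1053/1.356 = 777 lb·ft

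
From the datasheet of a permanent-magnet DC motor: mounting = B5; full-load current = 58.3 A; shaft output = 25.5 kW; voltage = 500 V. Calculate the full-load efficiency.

87.5 %

P_out = 25.5 kW = 25500 W
P_in = V·I = 500 × 58.3 = 29150 W
η = P_out / P_in = 25500 / 29150 = 0.875 = 87.5%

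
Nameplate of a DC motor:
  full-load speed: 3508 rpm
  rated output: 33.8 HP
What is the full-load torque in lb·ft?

P_out = 33.8 × 746 = 25215 W
ω = 2π × 3508/60 = 367.4 rad/s
τ = P_out/ω = 25215/367.4 = 68.63 N·m
In lb·ft: 68.63/1.356 = 50.6 lb·ft

50.6 lb·ft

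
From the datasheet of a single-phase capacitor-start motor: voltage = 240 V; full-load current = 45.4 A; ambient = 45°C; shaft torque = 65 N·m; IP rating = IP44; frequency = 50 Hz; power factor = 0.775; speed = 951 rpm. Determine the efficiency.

ω = 2π × 951/60 = 99.59 rad/s; P_out = τω = 65 × 99.59 = 6473 W
P_in = V·I·cosφ = 240 × 45.4 × 0.775 = 8444 W
η = P_out / P_in = 6473 / 8444 = 0.767 = 76.7%

76.7 %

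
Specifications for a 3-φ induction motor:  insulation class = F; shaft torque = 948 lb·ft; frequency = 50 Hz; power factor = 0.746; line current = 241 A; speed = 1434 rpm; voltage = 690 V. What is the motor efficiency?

τ = 948 lb·ft × 1.356 = 1285 N·m
ω = 2π × 1434/60 = 150.2 rad/s; P_out = τω = 1285 × 150.2 = 193007 W
P_in = √3·V_L·I_L·cosφ = 1.732 × 690 × 241 × 0.746 = 214859 W
η = P_out / P_in = 193007 / 214859 = 0.898 = 89.8%

89.8 %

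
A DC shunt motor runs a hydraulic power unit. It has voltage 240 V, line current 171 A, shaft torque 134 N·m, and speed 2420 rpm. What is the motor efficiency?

82.7 %

ω = 2π × 2420/60 = 253.4 rad/s; P_out = τω = 134 × 253.4 = 33956 W
P_in = V·I = 240 × 171 = 41040 W
η = P_out / P_in = 33956 / 41040 = 0.827 = 82.7%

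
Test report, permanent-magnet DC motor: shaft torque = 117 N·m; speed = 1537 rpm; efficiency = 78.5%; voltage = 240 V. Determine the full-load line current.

100 A

ω = 2π×1537/60 = 161 rad/s; P_out = τω = 117 × 161 = 18837 W
P_in = P_out / η = 18837 / 0.785 = 23996 W
I = P_in / V = 23996 / 240 = 100 A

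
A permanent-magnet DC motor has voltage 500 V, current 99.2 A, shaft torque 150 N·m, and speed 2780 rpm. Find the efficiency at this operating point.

88.0 %

ω = 2π × 2780/60 = 291.1 rad/s; P_out = τω = 150 × 291.1 = 43665 W
P_in = V·I = 500 × 99.2 = 49600 W
η = P_out / P_in = 43665 / 49600 = 0.880 = 88.0%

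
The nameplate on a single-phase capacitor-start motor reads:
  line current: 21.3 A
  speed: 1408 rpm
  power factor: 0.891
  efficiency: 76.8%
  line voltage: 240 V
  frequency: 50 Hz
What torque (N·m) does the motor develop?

23.7 N·m

P_in = V·I·cosφ = 240 × 21.3 × 0.891 = 4555 W
P_out = η·P_in = 0.768 × 4555 = 3498 W
n = 1408 rpm
ω = 2π×1408/60 = 147.4 rad/s
τ = P_out/ω = 3498/147.4 = 23.7 N·m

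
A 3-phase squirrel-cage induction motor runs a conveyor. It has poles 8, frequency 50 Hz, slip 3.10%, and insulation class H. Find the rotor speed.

727 rpm

n_s = 120f/p = 120×50/8 = 750 rpm
n = n_s(1 − s) = 750 × (1 − 0.031) = 727 rpm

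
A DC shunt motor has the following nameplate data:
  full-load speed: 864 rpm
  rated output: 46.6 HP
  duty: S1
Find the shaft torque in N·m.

384 N·m

P_out = 46.6 × 746 = 34764 W
ω = 2π × 864/60 = 90.48 rad/s
τ = P_out/ω = 34764/90.48 = 384 N·m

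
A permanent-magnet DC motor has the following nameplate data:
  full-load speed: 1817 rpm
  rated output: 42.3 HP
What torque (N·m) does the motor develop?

166 N·m

P_out = 42.3 × 746 = 31556 W
ω = 2π × 1817/60 = 190.3 rad/s
τ = P_out/ω = 31556/190.3 = 166 N·m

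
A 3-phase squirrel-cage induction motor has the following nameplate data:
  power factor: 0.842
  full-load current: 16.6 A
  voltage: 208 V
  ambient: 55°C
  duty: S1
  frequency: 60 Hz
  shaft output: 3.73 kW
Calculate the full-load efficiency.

74.1 %

P_out = 3.73 kW = 3730 W
P_in = √3·V_L·I_L·cosφ = 1.732 × 208 × 16.6 × 0.842 = 5035 W
η = P_out / P_in = 3730 / 5035 = 0.741 = 74.1%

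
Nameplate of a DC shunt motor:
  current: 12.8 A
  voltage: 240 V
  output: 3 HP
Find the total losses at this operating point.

834 W

P_in = V·I = 240×12.8 = 3072 W
P_out = 3×746 = 2238 W
Losses = P_in − P_out = 3072 − 2238 = 834 W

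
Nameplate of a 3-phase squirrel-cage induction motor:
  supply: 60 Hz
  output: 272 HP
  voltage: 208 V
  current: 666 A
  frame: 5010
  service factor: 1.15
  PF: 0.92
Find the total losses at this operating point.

P_in = √3·V·I·cosφ = 1.732×208×666×0.92 = 220736 W
P_out = 272×746 = 202912 W
Losses = P_in − P_out = 220736 − 202912 = 17824 W

17800 W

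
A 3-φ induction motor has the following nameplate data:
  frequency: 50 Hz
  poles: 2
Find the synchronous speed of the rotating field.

3000 rpm

n_s = 120f/p = 120×50/2 = 3000 rpm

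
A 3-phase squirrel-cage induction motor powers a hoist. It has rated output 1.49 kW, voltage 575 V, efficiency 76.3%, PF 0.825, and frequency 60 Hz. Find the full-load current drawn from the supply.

2.38 A

P_out = 1.49 kW = 1490 W
P_in = P_out / η = 1490 / 0.763 = 1953 W
I_L = P_in / (√3·V_L·cosφ) = 1953 / (1.732 × 575 × 0.825) = 2.38 A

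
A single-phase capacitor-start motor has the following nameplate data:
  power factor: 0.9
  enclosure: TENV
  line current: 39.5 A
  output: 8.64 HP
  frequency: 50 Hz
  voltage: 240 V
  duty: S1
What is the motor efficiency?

P_out = 8.64 × 746 = 6445 W
P_in = V·I·cosφ = 240 × 39.5 × 0.9 = 8532 W
η = P_out / P_in = 6445 / 8532 = 0.755 = 75.5%

75.5 %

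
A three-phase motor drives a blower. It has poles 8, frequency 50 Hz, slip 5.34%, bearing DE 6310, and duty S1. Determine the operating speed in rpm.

710 rpm

n_s = 120f/p = 120×50/8 = 750 rpm
n = n_s(1 − s) = 750 × (1 − 0.0534) = 710 rpm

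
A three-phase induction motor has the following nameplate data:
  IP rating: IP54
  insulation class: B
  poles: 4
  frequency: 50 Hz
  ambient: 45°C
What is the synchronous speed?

n_s = 120f/p = 120×50/4 = 1500 rpm

1500 rpm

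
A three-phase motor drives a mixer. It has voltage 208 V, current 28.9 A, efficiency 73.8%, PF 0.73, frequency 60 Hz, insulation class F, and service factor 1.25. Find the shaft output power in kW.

P_in = √3·V·I·cosφ = 1.732 × 208 × 28.9 × 0.73 = 7600 W
P_out = η·P_in = 0.738 × 7600 = 5609 W

5.61 kW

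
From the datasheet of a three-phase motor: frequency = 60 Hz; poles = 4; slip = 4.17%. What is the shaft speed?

1725 rpm

n_s = 120f/p = 120×60/4 = 1800 rpm
n = n_s(1 − s) = 1800 × (1 − 0.0417) = 1725 rpm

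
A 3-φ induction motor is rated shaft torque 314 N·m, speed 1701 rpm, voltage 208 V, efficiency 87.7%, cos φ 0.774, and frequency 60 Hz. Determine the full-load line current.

229 A

ω = 2π×1701/60 = 178.1 rad/s; P_out = τω = 314 × 178.1 = 55923 W
P_in = P_out / η = 55923 / 0.877 = 63766 W
I_L = P_in / (√3·V_L·cosφ) = 63766 / (1.732 × 208 × 0.774) = 229 A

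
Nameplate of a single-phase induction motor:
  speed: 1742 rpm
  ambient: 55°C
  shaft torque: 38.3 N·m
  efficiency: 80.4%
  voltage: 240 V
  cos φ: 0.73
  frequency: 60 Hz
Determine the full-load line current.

49.6 A

ω = 2π×1742/60 = 182.4 rad/s; P_out = τω = 38.3 × 182.4 = 6986 W
P_in = P_out / η = 6986 / 0.804 = 8689 W
I = P_in / (V·cosφ) = 8689 / (240 × 0.73) = 49.6 A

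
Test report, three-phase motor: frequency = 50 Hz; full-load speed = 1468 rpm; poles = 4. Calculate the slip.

2.13 %

n_s = 120f/p = 120×50/4 = 1500 rpm
s = (n_s − n)/n_s = (1500 − 1468)/1500 = 0.0213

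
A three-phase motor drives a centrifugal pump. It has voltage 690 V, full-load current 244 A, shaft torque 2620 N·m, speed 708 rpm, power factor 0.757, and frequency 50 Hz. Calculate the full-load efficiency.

88.0 %

ω = 2π × 708/60 = 74.14 rad/s; P_out = τω = 2620 × 74.14 = 194247 W
P_in = √3·V_L·I_L·cosφ = 1.732 × 690 × 244 × 0.757 = 220741 W
η = P_out / P_in = 194247 / 220741 = 0.880 = 88.0%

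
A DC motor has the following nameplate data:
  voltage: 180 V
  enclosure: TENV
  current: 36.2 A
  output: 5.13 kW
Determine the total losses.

P_in = V·I = 180×36.2 = 6516 W
P_out = 5130 W
Losses = P_in − P_out = 6516 − 5130 = 1386 W

1.39 kW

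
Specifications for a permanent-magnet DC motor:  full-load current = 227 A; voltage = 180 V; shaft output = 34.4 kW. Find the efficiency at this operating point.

84.2 %

P_out = 34.4 kW = 34400 W
P_in = V·I = 180 × 227 = 40860 W
η = P_out / P_in = 34400 / 40860 = 0.842 = 84.2%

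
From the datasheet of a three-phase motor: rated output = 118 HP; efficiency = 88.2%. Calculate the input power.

99.8 kW

P_out = 118 × 746 = 88028 W
P_in = P_out/η = 88028/0.882 = 99805 W = 99.8 kW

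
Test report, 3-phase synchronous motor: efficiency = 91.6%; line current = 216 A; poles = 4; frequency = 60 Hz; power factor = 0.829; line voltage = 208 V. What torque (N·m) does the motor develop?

313 N·m

P_in = √3·V·I·cosφ = 1.732 × 208 × 216 × 0.829 = 64509 W
P_out = η·P_in = 0.916 × 64509 = 59090 W
n = n_s = 120×60/4 = 1800 rpm (synchronous)
ω = 2π×1800/60 = 188.5 rad/s
τ = P_out/ω = 59090/188.5 = 313 N·m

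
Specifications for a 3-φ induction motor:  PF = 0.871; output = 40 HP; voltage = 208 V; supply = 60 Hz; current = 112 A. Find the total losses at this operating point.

5.3 kW

P_in = √3·V·I·cosφ = 1.732×208×112×0.871 = 35144 W
P_out = 40×746 = 29840 W
Losses = P_in − P_out = 35144 − 29840 = 5304 W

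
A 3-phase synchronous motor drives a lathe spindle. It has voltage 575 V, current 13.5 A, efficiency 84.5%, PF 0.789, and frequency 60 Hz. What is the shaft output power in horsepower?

12 HP

P_in = √3·V·I·cosφ = 1.732 × 575 × 13.5 × 0.789 = 10608 W
P_out = η·P_in = 0.845 × 10608 = 8964 W
= 8964/746 = 12 HP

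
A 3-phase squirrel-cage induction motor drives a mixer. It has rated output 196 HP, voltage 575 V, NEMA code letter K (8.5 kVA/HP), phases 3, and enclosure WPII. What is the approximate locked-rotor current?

1670 A

S_LR = 8.5 × 196 = 1666 kVA
I_LR = S_LR/(√3·V_L) = 1666000/(1.732×575) = 1670 A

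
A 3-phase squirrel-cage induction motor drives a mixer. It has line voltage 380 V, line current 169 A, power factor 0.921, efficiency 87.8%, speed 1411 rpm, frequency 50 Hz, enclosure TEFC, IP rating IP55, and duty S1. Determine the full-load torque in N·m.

P_in = √3·V·I·cosφ = 1.732 × 380 × 169 × 0.921 = 102442 W
P_out = η·P_in = 0.878 × 102442 = 89944 W
n = 1411 rpm
ω = 2π×1411/60 = 147.8 rad/s
τ = P_out/ω = 89944/147.8 = 609 N·m

609 N·m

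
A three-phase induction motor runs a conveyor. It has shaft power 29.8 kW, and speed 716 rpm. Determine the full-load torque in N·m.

ω = 2π × 716/60 = 74.98 rad/s
τ = P/ω = 29800/74.98 = 397 N·m

397 N·m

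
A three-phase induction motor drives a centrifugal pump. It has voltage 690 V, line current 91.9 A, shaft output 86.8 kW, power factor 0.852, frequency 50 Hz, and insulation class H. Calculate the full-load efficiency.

92.8 %

P_out = 86.8 kW = 86800 W
P_in = √3·V_L·I_L·cosφ = 1.732 × 690 × 91.9 × 0.852 = 93573 W
η = P_out / P_in = 86800 / 93573 = 0.928 = 92.8%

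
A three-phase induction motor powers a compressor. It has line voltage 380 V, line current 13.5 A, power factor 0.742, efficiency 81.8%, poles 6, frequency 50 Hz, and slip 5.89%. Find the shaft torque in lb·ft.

40.4 lb·ft

P_in = √3·V·I·cosφ = 1.732 × 380 × 13.5 × 0.742 = 6593 W
P_out = η·P_in = 0.818 × 6593 = 5393 W
n_s = 120×50/6 = 1000 rpm; n = 1000×(1−0.0589) = 941 rpm
ω = 2π×941/60 = 98.54 rad/s
τ = P_out/ω = 5393/98.54 = 54.73 N·m
In lb·ft: 54.73/1.356 = 40.4 lb·ft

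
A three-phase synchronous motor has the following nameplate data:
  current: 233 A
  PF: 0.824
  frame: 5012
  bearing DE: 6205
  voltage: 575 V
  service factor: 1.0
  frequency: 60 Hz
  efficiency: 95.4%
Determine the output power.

P_in = √3·V·I·cosφ = 1.732 × 575 × 233 × 0.824 = 191205 W
P_out = η·P_in = 0.954 × 191205 = 182410 W

182 kW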